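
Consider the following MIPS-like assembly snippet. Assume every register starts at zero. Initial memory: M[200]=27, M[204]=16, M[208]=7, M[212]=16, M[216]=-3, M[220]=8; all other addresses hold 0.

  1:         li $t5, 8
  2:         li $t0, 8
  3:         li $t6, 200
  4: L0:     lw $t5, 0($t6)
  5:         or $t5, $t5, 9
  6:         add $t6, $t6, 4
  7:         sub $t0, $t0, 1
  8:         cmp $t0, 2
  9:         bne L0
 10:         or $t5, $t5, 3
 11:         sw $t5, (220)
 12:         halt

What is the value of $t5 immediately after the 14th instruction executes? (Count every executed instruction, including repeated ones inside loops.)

25

$t5=8
$t0=8
$t6=200
$t5=M[200]=27
$t5=27|9=27
$t6=200+4=204
$t0=8-1=7
cmp $t0, 2  (cmp 7,2)
bne L0: taken
$t5=M[204]=16
$t5=16|9=25
$t6=204+4=208
$t0=7-1=6
cmp $t0, 2  (cmp 6,2)
After step 14: $t5 = 25.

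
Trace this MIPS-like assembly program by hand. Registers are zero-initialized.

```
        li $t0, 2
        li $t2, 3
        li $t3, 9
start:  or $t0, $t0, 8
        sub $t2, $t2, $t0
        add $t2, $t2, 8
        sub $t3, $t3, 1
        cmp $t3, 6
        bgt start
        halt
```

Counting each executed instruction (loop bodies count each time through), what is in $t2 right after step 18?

-3

after li $t0, 2: $t0=2
after li $t2, 3: $t2=3
after li $t3, 9: $t3=9
after or $t0, $t0, 8: $t0=2|8=10
after sub $t2, $t2, $t0: $t2=3-10=-7
after add $t2, $t2, 8: $t2=(-7)+8=1
after sub $t3, $t3, 1: $t3=9-1=8
cmp $t3, 6  (cmp 8,6)
bgt start: taken
after or $t0, $t0, 8: $t0=10|8=10
after sub $t2, $t2, $t0: $t2=1-10=-9
after add $t2, $t2, 8: $t2=(-9)+8=-1
after sub $t3, $t3, 1: $t3=8-1=7
cmp $t3, 6  (cmp 7,6)
bgt start: taken
after or $t0, $t0, 8: $t0=10|8=10
after sub $t2, $t2, $t0: $t2=(-1)-10=-11
after add $t2, $t2, 8: $t2=(-11)+8=-3
After step 18: $t2 = -3.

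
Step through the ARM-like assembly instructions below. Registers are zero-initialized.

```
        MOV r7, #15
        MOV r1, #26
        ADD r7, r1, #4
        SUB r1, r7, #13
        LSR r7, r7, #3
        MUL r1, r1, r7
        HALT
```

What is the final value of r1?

MOV r7, #15 → r7=15
MOV r1, #26 → r1=26
ADD r7, r1, #4 → r7=26+4=30
SUB r1, r7, #13 → r1=30-13=17
LSR r7, r7, #3 → r7=30>>3=3
MUL r1, r1, r7 → r1=17*3=51
halt.

51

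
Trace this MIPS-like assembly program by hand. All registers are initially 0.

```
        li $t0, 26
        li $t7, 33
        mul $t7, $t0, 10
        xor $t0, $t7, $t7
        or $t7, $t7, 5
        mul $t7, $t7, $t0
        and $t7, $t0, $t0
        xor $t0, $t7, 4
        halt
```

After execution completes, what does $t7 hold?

0

$t0=26
$t7=33
$t7=26*10=260
$t0=260^260=0
$t7=260|5=261
$t7=261*0=0
$t7=0&0=0
$t0=0^4=4
halt.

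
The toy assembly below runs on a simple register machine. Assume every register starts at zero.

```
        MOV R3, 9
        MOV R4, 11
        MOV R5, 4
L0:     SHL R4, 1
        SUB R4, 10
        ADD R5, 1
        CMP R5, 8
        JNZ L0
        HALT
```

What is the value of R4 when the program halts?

26

after MOV R3, 9: R3=9
after MOV R4, 11: R4=11
after MOV R5, 4: R5=4
after SHL R4, 1: R4=11<<1=22
after SUB R4, 10: R4=22-10=12
after ADD R5, 1: R5=4+1=5
CMP R5, 8  (cmp 5,8)
JNZ L0: taken
after SHL R4, 1: R4=12<<1=24
after SUB R4, 10: R4=24-10=14
after ADD R5, 1: R5=5+1=6
CMP R5, 8  (cmp 6,8)
JNZ L0: taken
after SHL R4, 1: R4=14<<1=28
after SUB R4, 10: R4=28-10=18
after ADD R5, 1: R5=6+1=7
CMP R5, 8  (cmp 7,8)
JNZ L0: taken
after SHL R4, 1: R4=18<<1=36
after SUB R4, 10: R4=36-10=26
after ADD R5, 1: R5=7+1=8
CMP R5, 8  (cmp 8,8)
JNZ L0: not taken
halt.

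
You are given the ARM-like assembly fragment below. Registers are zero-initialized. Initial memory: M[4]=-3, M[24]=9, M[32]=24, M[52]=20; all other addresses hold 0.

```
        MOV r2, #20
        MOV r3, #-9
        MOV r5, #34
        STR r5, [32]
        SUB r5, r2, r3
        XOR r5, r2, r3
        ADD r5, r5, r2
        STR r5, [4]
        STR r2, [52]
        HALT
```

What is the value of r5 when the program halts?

-9

after MOV r2, #20: r2=20
after MOV r3, #-9: r3=-9
after MOV r5, #34: r5=34
STR r5, [32] → M[32]=34
after SUB r5, r2, r3: r5=20-(-9)=29
after XOR r5, r2, r3: r5=20^(-9)=-29
after ADD r5, r5, r2: r5=(-29)+20=-9
STR r5, [4] → M[4]=-9
STR r2, [52] → M[52]=20
halt.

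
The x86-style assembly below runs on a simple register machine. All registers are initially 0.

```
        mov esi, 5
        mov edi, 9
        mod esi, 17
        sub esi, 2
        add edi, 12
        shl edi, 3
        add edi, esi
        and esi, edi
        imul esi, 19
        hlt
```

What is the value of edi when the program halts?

after mov esi, 5: esi=5
after mov edi, 9: edi=9
after mod esi, 17: esi=5%17=5
after sub esi, 2: esi=5-2=3
after add edi, 12: edi=9+12=21
after shl edi, 3: edi=21<<3=168
after add edi, esi: edi=168+3=171
after and esi, edi: esi=3&171=3
after imul esi, 19: esi=3*19=57
halt.

171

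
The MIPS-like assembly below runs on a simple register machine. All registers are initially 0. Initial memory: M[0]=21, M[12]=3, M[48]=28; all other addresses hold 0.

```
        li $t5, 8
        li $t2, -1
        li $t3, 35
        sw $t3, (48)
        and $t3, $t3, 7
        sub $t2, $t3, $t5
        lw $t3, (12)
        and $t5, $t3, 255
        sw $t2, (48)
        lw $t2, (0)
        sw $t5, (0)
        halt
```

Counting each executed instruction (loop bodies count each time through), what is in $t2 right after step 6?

li $t5, 8 → $t5=8
li $t2, -1 → $t2=-1
li $t3, 35 → $t3=35
sw $t3, (48) → M[48]=35
and $t3, $t3, 7 → $t3=35&7=3
sub $t2, $t3, $t5 → $t2=3-8=-5
After step 6: $t2 = -5.

-5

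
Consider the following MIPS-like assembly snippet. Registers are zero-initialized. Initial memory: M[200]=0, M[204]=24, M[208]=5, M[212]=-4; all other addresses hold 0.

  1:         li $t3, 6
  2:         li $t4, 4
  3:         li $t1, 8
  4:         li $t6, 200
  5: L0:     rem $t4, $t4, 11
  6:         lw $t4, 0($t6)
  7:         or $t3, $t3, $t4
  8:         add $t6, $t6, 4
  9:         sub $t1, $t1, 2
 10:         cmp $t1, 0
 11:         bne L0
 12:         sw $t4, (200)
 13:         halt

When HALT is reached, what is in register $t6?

$t3=6
$t4=4
$t1=8
$t6=200
$t4=4%11=4
$t4=M[200]=0
$t3=6|0=6
$t6=200+4=204
$t1=8-2=6
cmp $t1, 0  (cmp 6,0)
bne L0: taken
$t4=0%11=0
$t4=M[204]=24
$t3=6|24=30
$t6=204+4=208
$t1=6-2=4
cmp $t1, 0  (cmp 4,0)
bne L0: taken
$t4=24%11=2
$t4=M[208]=5
$t3=30|5=31
$t6=208+4=212
$t1=4-2=2
cmp $t1, 0  (cmp 2,0)
bne L0: taken
$t4=5%11=5
$t4=M[212]=-4
$t3=31|(-4)=-1
$t6=212+4=216
$t1=2-2=0
cmp $t1, 0  (cmp 0,0)
bne L0: not taken
sw $t4, (200) → M[200]=-4
halt.

216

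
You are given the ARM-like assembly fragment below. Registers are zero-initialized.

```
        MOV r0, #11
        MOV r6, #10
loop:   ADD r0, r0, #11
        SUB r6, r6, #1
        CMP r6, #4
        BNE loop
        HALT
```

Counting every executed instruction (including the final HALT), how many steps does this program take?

r0=11
r6=10
r0=11+11=22
r6=10-1=9
CMP r6, #4  (cmp 9,4)
BNE loop: taken
r0=22+11=33
r6=9-1=8
CMP r6, #4  (cmp 8,4)
BNE loop: taken
r0=33+11=44
r6=8-1=7
CMP r6, #4  (cmp 7,4)
BNE loop: taken
r0=44+11=55
r6=7-1=6
CMP r6, #4  (cmp 6,4)
BNE loop: taken
r0=55+11=66
r6=6-1=5
CMP r6, #4  (cmp 5,4)
BNE loop: taken
r0=66+11=77
r6=5-1=4
CMP r6, #4  (cmp 4,4)
BNE loop: not taken
halt.
Total executed instructions: 27.

27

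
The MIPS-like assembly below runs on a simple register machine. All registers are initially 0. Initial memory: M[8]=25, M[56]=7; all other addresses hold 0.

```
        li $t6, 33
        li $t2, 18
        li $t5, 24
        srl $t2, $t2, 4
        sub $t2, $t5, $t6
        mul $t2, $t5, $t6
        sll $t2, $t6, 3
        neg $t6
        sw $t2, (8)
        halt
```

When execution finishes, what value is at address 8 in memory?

li $t6, 33 → $t6=33
li $t2, 18 → $t2=18
li $t5, 24 → $t5=24
srl $t2, $t2, 4 → $t2=18>>4=1
sub $t2, $t5, $t6 → $t2=24-33=-9
mul $t2, $t5, $t6 → $t2=24*33=792
sll $t2, $t6, 3 → $t2=33<<3=264
neg $t6 → $t6=-(33)=-33
sw $t2, (8) → M[8]=264
halt.

264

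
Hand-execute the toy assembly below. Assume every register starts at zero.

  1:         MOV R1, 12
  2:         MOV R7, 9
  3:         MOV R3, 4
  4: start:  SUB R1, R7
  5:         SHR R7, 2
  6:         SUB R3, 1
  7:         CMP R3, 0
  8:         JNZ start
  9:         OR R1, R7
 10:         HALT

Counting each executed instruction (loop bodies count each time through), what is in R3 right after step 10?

3

after MOV R1, 12: R1=12
after MOV R7, 9: R7=9
after MOV R3, 4: R3=4
after SUB R1, R7: R1=12-9=3
after SHR R7, 2: R7=9>>2=2
after SUB R3, 1: R3=4-1=3
CMP R3, 0  (cmp 3,0)
JNZ start: taken
after SUB R1, R7: R1=3-2=1
after SHR R7, 2: R7=2>>2=0
After step 10: R3 = 3.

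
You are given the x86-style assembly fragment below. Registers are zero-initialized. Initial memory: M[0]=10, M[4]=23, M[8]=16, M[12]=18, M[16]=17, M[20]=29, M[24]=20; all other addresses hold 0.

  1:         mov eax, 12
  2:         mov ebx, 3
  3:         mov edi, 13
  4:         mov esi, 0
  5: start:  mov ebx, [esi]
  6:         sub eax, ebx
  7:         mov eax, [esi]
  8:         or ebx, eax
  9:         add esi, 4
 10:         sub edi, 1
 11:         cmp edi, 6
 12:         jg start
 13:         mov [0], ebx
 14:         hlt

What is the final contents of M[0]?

eax=12
ebx=3
edi=13
esi=0
ebx=M[0]=10
eax=12-10=2
eax=M[0]=10
ebx=10|10=10
esi=0+4=4
edi=13-1=12
cmp edi, 6  (cmp 12,6)
jg start: taken
ebx=M[4]=23
eax=10-23=-13
eax=M[4]=23
ebx=23|23=23
esi=4+4=8
edi=12-1=11
cmp edi, 6  (cmp 11,6)
jg start: taken
ebx=M[8]=16
eax=23-16=7
eax=M[8]=16
ebx=16|16=16
esi=8+4=12
edi=11-1=10
cmp edi, 6  (cmp 10,6)
jg start: taken
ebx=M[12]=18
eax=16-18=-2
eax=M[12]=18
ebx=18|18=18
esi=12+4=16
edi=10-1=9
cmp edi, 6  (cmp 9,6)
jg start: taken
ebx=M[16]=17
eax=18-17=1
eax=M[16]=17
ebx=17|17=17
esi=16+4=20
edi=9-1=8
cmp edi, 6  (cmp 8,6)
jg start: taken
ebx=M[20]=29
eax=17-29=-12
eax=M[20]=29
ebx=29|29=29
esi=20+4=24
edi=8-1=7
cmp edi, 6  (cmp 7,6)
jg start: taken
ebx=M[24]=20
eax=29-20=9
eax=M[24]=20
ebx=20|20=20
esi=24+4=28
edi=7-1=6
cmp edi, 6  (cmp 6,6)
jg start: not taken
mov [0], ebx → M[0]=20
halt.

20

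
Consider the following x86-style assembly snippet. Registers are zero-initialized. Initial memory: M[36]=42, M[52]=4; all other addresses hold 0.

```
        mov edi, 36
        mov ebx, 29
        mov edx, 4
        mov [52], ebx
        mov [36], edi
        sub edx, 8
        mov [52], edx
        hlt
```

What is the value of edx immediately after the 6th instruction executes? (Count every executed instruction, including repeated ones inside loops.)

mov edi, 36 → edi=36
mov ebx, 29 → ebx=29
mov edx, 4 → edx=4
mov [52], ebx → M[52]=29
mov [36], edi → M[36]=36
sub edx, 8 → edx=4-8=-4
After step 6: edx = -4.

-4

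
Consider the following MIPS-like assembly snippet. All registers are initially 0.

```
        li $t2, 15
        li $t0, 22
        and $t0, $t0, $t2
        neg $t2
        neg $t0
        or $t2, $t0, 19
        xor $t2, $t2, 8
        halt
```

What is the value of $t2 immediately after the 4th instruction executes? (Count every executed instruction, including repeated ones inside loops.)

after li $t2, 15: $t2=15
after li $t0, 22: $t0=22
after and $t0, $t0, $t2: $t0=22&15=6
after neg $t2: $t2=-(15)=-15
After step 4: $t2 = -15.

-15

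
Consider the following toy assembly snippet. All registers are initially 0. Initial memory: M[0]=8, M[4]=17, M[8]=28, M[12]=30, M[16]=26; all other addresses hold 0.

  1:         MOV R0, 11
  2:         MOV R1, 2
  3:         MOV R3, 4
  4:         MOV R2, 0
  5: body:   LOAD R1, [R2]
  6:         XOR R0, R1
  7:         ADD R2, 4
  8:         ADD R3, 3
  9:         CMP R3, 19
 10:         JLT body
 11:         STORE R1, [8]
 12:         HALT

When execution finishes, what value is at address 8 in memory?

26

MOV R0, 11 → R0=11
MOV R1, 2 → R1=2
MOV R3, 4 → R3=4
MOV R2, 0 → R2=0
LOAD R1, [R2] → R1=M[0]=8
XOR R0, R1 → R0=11^8=3
ADD R2, 4 → R2=0+4=4
ADD R3, 3 → R3=4+3=7
CMP R3, 19  (cmp 7,19)
JLT body: taken
LOAD R1, [R2] → R1=M[4]=17
XOR R0, R1 → R0=3^17=18
ADD R2, 4 → R2=4+4=8
ADD R3, 3 → R3=7+3=10
CMP R3, 19  (cmp 10,19)
JLT body: taken
LOAD R1, [R2] → R1=M[8]=28
XOR R0, R1 → R0=18^28=14
ADD R2, 4 → R2=8+4=12
ADD R3, 3 → R3=10+3=13
CMP R3, 19  (cmp 13,19)
JLT body: taken
LOAD R1, [R2] → R1=M[12]=30
XOR R0, R1 → R0=14^30=16
ADD R2, 4 → R2=12+4=16
ADD R3, 3 → R3=13+3=16
CMP R3, 19  (cmp 16,19)
JLT body: taken
LOAD R1, [R2] → R1=M[16]=26
XOR R0, R1 → R0=16^26=10
ADD R2, 4 → R2=16+4=20
ADD R3, 3 → R3=16+3=19
CMP R3, 19  (cmp 19,19)
JLT body: not taken
STORE R1, [8] → M[8]=26
halt.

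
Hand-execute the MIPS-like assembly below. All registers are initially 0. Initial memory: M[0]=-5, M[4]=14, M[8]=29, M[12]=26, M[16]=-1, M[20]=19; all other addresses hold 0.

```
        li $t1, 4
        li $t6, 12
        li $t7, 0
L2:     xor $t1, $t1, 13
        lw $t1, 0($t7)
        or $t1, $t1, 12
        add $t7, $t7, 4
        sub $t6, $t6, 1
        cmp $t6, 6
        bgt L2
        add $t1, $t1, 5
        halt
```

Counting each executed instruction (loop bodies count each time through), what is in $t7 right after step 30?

li $t1, 4 → $t1=4
li $t6, 12 → $t6=12
li $t7, 0 → $t7=0
xor $t1, $t1, 13 → $t1=4^13=9
lw $t1, 0($t7) → $t1=M[0]=-5
or $t1, $t1, 12 → $t1=(-5)|12=-1
add $t7, $t7, 4 → $t7=0+4=4
sub $t6, $t6, 1 → $t6=12-1=11
cmp $t6, 6  (cmp 11,6)
bgt L2: taken
xor $t1, $t1, 13 → $t1=(-1)^13=-14
lw $t1, 0($t7) → $t1=M[4]=14
or $t1, $t1, 12 → $t1=14|12=14
add $t7, $t7, 4 → $t7=4+4=8
sub $t6, $t6, 1 → $t6=11-1=10
cmp $t6, 6  (cmp 10,6)
bgt L2: taken
xor $t1, $t1, 13 → $t1=14^13=3
lw $t1, 0($t7) → $t1=M[8]=29
or $t1, $t1, 12 → $t1=29|12=29
add $t7, $t7, 4 → $t7=8+4=12
sub $t6, $t6, 1 → $t6=10-1=9
cmp $t6, 6  (cmp 9,6)
bgt L2: taken
xor $t1, $t1, 13 → $t1=29^13=16
lw $t1, 0($t7) → $t1=M[12]=26
or $t1, $t1, 12 → $t1=26|12=30
add $t7, $t7, 4 → $t7=12+4=16
sub $t6, $t6, 1 → $t6=9-1=8
cmp $t6, 6  (cmp 8,6)
After step 30: $t7 = 16.

16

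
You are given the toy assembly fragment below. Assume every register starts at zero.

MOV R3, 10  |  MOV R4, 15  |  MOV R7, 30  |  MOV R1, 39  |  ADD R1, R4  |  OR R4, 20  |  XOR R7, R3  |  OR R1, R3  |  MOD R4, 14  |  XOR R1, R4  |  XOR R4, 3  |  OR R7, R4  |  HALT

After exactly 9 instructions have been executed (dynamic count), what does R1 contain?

62

R3=10
R4=15
R7=30
R1=39
R1=39+15=54
R4=15|20=31
R7=30^10=20
R1=54|10=62
R4=31%14=3
After step 9: R1 = 62.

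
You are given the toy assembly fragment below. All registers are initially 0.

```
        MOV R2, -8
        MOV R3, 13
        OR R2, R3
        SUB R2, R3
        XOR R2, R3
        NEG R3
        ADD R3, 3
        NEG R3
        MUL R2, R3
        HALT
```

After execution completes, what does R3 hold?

10

MOV R2, -8 → R2=-8
MOV R3, 13 → R3=13
OR R2, R3 → R2=(-8)|13=-3
SUB R2, R3 → R2=(-3)-13=-16
XOR R2, R3 → R2=(-16)^13=-3
NEG R3 → R3=-(13)=-13
ADD R3, 3 → R3=(-13)+3=-10
NEG R3 → R3=-(-10)=10
MUL R2, R3 → R2=(-3)*10=-30
halt.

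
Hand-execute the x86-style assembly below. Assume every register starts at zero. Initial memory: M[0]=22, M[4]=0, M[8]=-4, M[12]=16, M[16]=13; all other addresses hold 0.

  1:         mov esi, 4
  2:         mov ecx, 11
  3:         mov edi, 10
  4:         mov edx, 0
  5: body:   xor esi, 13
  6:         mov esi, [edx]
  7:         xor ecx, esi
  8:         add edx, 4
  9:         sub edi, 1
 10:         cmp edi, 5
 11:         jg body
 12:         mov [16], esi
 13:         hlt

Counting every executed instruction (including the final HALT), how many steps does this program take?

41

mov esi, 4 → esi=4
mov ecx, 11 → ecx=11
mov edi, 10 → edi=10
mov edx, 0 → edx=0
xor esi, 13 → esi=4^13=9
mov esi, [edx] → esi=M[0]=22
xor ecx, esi → ecx=11^22=29
add edx, 4 → edx=0+4=4
sub edi, 1 → edi=10-1=9
cmp edi, 5  (cmp 9,5)
jg body: taken
xor esi, 13 → esi=22^13=27
mov esi, [edx] → esi=M[4]=0
xor ecx, esi → ecx=29^0=29
add edx, 4 → edx=4+4=8
sub edi, 1 → edi=9-1=8
cmp edi, 5  (cmp 8,5)
jg body: taken
xor esi, 13 → esi=0^13=13
mov esi, [edx] → esi=M[8]=-4
xor ecx, esi → ecx=29^(-4)=-31
add edx, 4 → edx=8+4=12
sub edi, 1 → edi=8-1=7
cmp edi, 5  (cmp 7,5)
jg body: taken
xor esi, 13 → esi=(-4)^13=-15
mov esi, [edx] → esi=M[12]=16
xor ecx, esi → ecx=(-31)^16=-15
add edx, 4 → edx=12+4=16
sub edi, 1 → edi=7-1=6
cmp edi, 5  (cmp 6,5)
jg body: taken
xor esi, 13 → esi=16^13=29
mov esi, [edx] → esi=M[16]=13
xor ecx, esi → ecx=(-15)^13=-4
add edx, 4 → edx=16+4=20
sub edi, 1 → edi=6-1=5
cmp edi, 5  (cmp 5,5)
jg body: not taken
mov [16], esi → M[16]=13
halt.
Total executed instructions: 41.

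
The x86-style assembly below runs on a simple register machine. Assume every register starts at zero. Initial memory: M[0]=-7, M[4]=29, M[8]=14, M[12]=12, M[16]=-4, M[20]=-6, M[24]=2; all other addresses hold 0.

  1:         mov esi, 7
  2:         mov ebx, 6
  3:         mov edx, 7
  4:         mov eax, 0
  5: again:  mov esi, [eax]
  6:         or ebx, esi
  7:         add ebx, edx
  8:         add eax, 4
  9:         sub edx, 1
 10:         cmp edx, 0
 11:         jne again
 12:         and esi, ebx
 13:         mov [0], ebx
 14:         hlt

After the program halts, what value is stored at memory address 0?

mov esi, 7 → esi=7
mov ebx, 6 → ebx=6
mov edx, 7 → edx=7
mov eax, 0 → eax=0
mov esi, [eax] → esi=M[0]=-7
or ebx, esi → ebx=6|(-7)=-1
add ebx, edx → ebx=(-1)+7=6
add eax, 4 → eax=0+4=4
sub edx, 1 → edx=7-1=6
cmp edx, 0  (cmp 6,0)
jne again: taken
mov esi, [eax] → esi=M[4]=29
or ebx, esi → ebx=6|29=31
add ebx, edx → ebx=31+6=37
add eax, 4 → eax=4+4=8
sub edx, 1 → edx=6-1=5
cmp edx, 0  (cmp 5,0)
jne again: taken
mov esi, [eax] → esi=M[8]=14
or ebx, esi → ebx=37|14=47
add ebx, edx → ebx=47+5=52
add eax, 4 → eax=8+4=12
sub edx, 1 → edx=5-1=4
cmp edx, 0  (cmp 4,0)
jne again: taken
mov esi, [eax] → esi=M[12]=12
or ebx, esi → ebx=52|12=60
add ebx, edx → ebx=60+4=64
add eax, 4 → eax=12+4=16
sub edx, 1 → edx=4-1=3
cmp edx, 0  (cmp 3,0)
jne again: taken
mov esi, [eax] → esi=M[16]=-4
or ebx, esi → ebx=64|(-4)=-4
add ebx, edx → ebx=(-4)+3=-1
add eax, 4 → eax=16+4=20
sub edx, 1 → edx=3-1=2
cmp edx, 0  (cmp 2,0)
jne again: taken
mov esi, [eax] → esi=M[20]=-6
or ebx, esi → ebx=(-1)|(-6)=-1
add ebx, edx → ebx=(-1)+2=1
add eax, 4 → eax=20+4=24
sub edx, 1 → edx=2-1=1
cmp edx, 0  (cmp 1,0)
jne again: taken
mov esi, [eax] → esi=M[24]=2
or ebx, esi → ebx=1|2=3
add ebx, edx → ebx=3+1=4
add eax, 4 → eax=24+4=28
sub edx, 1 → edx=1-1=0
cmp edx, 0  (cmp 0,0)
jne again: not taken
and esi, ebx → esi=2&4=0
mov [0], ebx → M[0]=4
halt.

4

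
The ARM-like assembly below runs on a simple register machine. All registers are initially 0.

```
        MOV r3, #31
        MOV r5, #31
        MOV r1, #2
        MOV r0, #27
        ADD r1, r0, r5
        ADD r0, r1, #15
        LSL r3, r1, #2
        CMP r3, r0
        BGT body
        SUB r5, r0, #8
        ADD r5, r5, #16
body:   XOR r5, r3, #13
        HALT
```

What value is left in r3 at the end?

232

r3=31
r5=31
r1=2
r0=27
r1=27+31=58
r0=58+15=73
r3=58<<2=232
CMP r3, r0  (cmp 232,73)
BGT body: taken
r5=232^13=229
halt.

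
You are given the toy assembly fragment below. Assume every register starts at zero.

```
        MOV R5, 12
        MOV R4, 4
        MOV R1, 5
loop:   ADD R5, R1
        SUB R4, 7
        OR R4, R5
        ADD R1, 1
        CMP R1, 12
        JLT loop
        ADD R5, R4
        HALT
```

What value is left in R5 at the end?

58

MOV R5, 12 → R5=12
MOV R4, 4 → R4=4
MOV R1, 5 → R1=5
ADD R5, R1 → R5=12+5=17
SUB R4, 7 → R4=4-7=-3
OR R4, R5 → R4=(-3)|17=-3
ADD R1, 1 → R1=5+1=6
CMP R1, 12  (cmp 6,12)
JLT loop: taken
ADD R5, R1 → R5=17+6=23
SUB R4, 7 → R4=(-3)-7=-10
OR R4, R5 → R4=(-10)|23=-9
ADD R1, 1 → R1=6+1=7
CMP R1, 12  (cmp 7,12)
JLT loop: taken
ADD R5, R1 → R5=23+7=30
SUB R4, 7 → R4=(-9)-7=-16
OR R4, R5 → R4=(-16)|30=-2
ADD R1, 1 → R1=7+1=8
CMP R1, 12  (cmp 8,12)
JLT loop: taken
ADD R5, R1 → R5=30+8=38
SUB R4, 7 → R4=(-2)-7=-9
OR R4, R5 → R4=(-9)|38=-9
ADD R1, 1 → R1=8+1=9
CMP R1, 12  (cmp 9,12)
JLT loop: taken
ADD R5, R1 → R5=38+9=47
SUB R4, 7 → R4=(-9)-7=-16
OR R4, R5 → R4=(-16)|47=-1
ADD R1, 1 → R1=9+1=10
CMP R1, 12  (cmp 10,12)
JLT loop: taken
ADD R5, R1 → R5=47+10=57
SUB R4, 7 → R4=(-1)-7=-8
OR R4, R5 → R4=(-8)|57=-7
ADD R1, 1 → R1=10+1=11
CMP R1, 12  (cmp 11,12)
JLT loop: taken
ADD R5, R1 → R5=57+11=68
SUB R4, 7 → R4=(-7)-7=-14
OR R4, R5 → R4=(-14)|68=-10
ADD R1, 1 → R1=11+1=12
CMP R1, 12  (cmp 12,12)
JLT loop: not taken
ADD R5, R4 → R5=68+(-10)=58
halt.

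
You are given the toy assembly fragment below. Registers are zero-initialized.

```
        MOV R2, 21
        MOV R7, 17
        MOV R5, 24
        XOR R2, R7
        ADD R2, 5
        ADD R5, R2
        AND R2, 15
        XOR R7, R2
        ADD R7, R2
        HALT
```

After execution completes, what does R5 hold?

33

MOV R2, 21 → R2=21
MOV R7, 17 → R7=17
MOV R5, 24 → R5=24
XOR R2, R7 → R2=21^17=4
ADD R2, 5 → R2=4+5=9
ADD R5, R2 → R5=24+9=33
AND R2, 15 → R2=9&15=9
XOR R7, R2 → R7=17^9=24
ADD R7, R2 → R7=24+9=33
halt.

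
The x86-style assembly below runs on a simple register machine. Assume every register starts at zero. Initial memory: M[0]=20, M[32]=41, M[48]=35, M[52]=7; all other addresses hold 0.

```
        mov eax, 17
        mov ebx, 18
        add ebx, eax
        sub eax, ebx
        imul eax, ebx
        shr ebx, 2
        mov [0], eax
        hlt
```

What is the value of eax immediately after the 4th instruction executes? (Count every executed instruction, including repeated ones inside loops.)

-18

mov eax, 17 → eax=17
mov ebx, 18 → ebx=18
add ebx, eax → ebx=18+17=35
sub eax, ebx → eax=17-35=-18
After step 4: eax = -18.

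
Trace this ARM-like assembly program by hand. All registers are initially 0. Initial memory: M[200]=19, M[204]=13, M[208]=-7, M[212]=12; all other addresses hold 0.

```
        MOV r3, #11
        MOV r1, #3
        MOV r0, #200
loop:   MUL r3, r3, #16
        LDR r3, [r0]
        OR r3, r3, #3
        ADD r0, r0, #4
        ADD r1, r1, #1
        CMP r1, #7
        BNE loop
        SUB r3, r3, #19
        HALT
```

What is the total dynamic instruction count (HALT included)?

33

r3=11
r1=3
r0=200
r3=11*16=176
r3=M[200]=19
r3=19|3=19
r0=200+4=204
r1=3+1=4
CMP r1, #7  (cmp 4,7)
BNE loop: taken
r3=19*16=304
r3=M[204]=13
r3=13|3=15
r0=204+4=208
r1=4+1=5
CMP r1, #7  (cmp 5,7)
BNE loop: taken
r3=15*16=240
r3=M[208]=-7
r3=(-7)|3=-5
r0=208+4=212
r1=5+1=6
CMP r1, #7  (cmp 6,7)
BNE loop: taken
r3=(-5)*16=-80
r3=M[212]=12
r3=12|3=15
r0=212+4=216
r1=6+1=7
CMP r1, #7  (cmp 7,7)
BNE loop: not taken
r3=15-19=-4
halt.
Total executed instructions: 33.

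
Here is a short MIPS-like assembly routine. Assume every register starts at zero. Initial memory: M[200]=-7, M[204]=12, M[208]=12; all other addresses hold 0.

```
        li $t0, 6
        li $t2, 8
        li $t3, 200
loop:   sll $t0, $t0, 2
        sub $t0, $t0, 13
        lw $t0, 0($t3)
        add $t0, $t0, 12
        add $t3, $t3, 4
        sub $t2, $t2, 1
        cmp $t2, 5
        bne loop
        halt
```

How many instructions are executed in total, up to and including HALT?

li $t0, 6 → $t0=6
li $t2, 8 → $t2=8
li $t3, 200 → $t3=200
sll $t0, $t0, 2 → $t0=6<<2=24
sub $t0, $t0, 13 → $t0=24-13=11
lw $t0, 0($t3) → $t0=M[200]=-7
add $t0, $t0, 12 → $t0=(-7)+12=5
add $t3, $t3, 4 → $t3=200+4=204
sub $t2, $t2, 1 → $t2=8-1=7
cmp $t2, 5  (cmp 7,5)
bne loop: taken
sll $t0, $t0, 2 → $t0=5<<2=20
sub $t0, $t0, 13 → $t0=20-13=7
lw $t0, 0($t3) → $t0=M[204]=12
add $t0, $t0, 12 → $t0=12+12=24
add $t3, $t3, 4 → $t3=204+4=208
sub $t2, $t2, 1 → $t2=7-1=6
cmp $t2, 5  (cmp 6,5)
bne loop: taken
sll $t0, $t0, 2 → $t0=24<<2=96
sub $t0, $t0, 13 → $t0=96-13=83
lw $t0, 0($t3) → $t0=M[208]=12
add $t0, $t0, 12 → $t0=12+12=24
add $t3, $t3, 4 → $t3=208+4=212
sub $t2, $t2, 1 → $t2=6-1=5
cmp $t2, 5  (cmp 5,5)
bne loop: not taken
halt.
Total executed instructions: 28.

28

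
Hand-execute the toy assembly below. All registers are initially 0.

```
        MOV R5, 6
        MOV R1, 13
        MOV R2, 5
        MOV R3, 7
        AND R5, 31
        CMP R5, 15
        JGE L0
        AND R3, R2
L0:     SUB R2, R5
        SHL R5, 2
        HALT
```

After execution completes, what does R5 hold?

24

R5=6
R1=13
R2=5
R3=7
R5=6&31=6
CMP R5, 15  (cmp 6,15)
JGE L0: not taken
R3=7&5=5
R2=5-6=-1
R5=6<<2=24
halt.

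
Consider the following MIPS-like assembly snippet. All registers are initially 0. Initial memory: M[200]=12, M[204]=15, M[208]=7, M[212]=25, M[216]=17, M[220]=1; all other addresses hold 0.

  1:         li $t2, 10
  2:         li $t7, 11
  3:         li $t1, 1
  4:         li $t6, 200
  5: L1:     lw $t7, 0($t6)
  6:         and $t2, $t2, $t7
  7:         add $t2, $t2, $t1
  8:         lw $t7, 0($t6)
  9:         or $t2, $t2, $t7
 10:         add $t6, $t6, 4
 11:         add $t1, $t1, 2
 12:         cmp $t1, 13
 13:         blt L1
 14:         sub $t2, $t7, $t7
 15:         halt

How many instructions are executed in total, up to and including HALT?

li $t2, 10 → $t2=10
li $t7, 11 → $t7=11
li $t1, 1 → $t1=1
li $t6, 200 → $t6=200
lw $t7, 0($t6) → $t7=M[200]=12
and $t2, $t2, $t7 → $t2=10&12=8
add $t2, $t2, $t1 → $t2=8+1=9
lw $t7, 0($t6) → $t7=M[200]=12
or $t2, $t2, $t7 → $t2=9|12=13
add $t6, $t6, 4 → $t6=200+4=204
add $t1, $t1, 2 → $t1=1+2=3
cmp $t1, 13  (cmp 3,13)
blt L1: taken
lw $t7, 0($t6) → $t7=M[204]=15
and $t2, $t2, $t7 → $t2=13&15=13
add $t2, $t2, $t1 → $t2=13+3=16
lw $t7, 0($t6) → $t7=M[204]=15
or $t2, $t2, $t7 → $t2=16|15=31
add $t6, $t6, 4 → $t6=204+4=208
add $t1, $t1, 2 → $t1=3+2=5
cmp $t1, 13  (cmp 5,13)
blt L1: taken
lw $t7, 0($t6) → $t7=M[208]=7
and $t2, $t2, $t7 → $t2=31&7=7
add $t2, $t2, $t1 → $t2=7+5=12
lw $t7, 0($t6) → $t7=M[208]=7
or $t2, $t2, $t7 → $t2=12|7=15
add $t6, $t6, 4 → $t6=208+4=212
add $t1, $t1, 2 → $t1=5+2=7
cmp $t1, 13  (cmp 7,13)
blt L1: taken
lw $t7, 0($t6) → $t7=M[212]=25
and $t2, $t2, $t7 → $t2=15&25=9
add $t2, $t2, $t1 → $t2=9+7=16
lw $t7, 0($t6) → $t7=M[212]=25
or $t2, $t2, $t7 → $t2=16|25=25
add $t6, $t6, 4 → $t6=212+4=216
add $t1, $t1, 2 → $t1=7+2=9
cmp $t1, 13  (cmp 9,13)
blt L1: taken
lw $t7, 0($t6) → $t7=M[216]=17
and $t2, $t2, $t7 → $t2=25&17=17
add $t2, $t2, $t1 → $t2=17+9=26
lw $t7, 0($t6) → $t7=M[216]=17
or $t2, $t2, $t7 → $t2=26|17=27
add $t6, $t6, 4 → $t6=216+4=220
add $t1, $t1, 2 → $t1=9+2=11
cmp $t1, 13  (cmp 11,13)
blt L1: taken
lw $t7, 0($t6) → $t7=M[220]=1
and $t2, $t2, $t7 → $t2=27&1=1
add $t2, $t2, $t1 → $t2=1+11=12
lw $t7, 0($t6) → $t7=M[220]=1
or $t2, $t2, $t7 → $t2=12|1=13
add $t6, $t6, 4 → $t6=220+4=224
add $t1, $t1, 2 → $t1=11+2=13
cmp $t1, 13  (cmp 13,13)
blt L1: not taken
sub $t2, $t7, $t7 → $t2=1-1=0
halt.
Total executed instructions: 60.

60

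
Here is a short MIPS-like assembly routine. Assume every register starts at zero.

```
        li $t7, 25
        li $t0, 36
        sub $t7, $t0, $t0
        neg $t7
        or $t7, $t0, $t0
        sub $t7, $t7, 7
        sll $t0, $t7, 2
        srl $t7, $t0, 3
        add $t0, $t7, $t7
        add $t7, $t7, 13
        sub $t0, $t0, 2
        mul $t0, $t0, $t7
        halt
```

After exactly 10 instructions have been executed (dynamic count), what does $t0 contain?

$t7=25
$t0=36
$t7=36-36=0
$t7=-(0)=0
$t7=36|36=36
$t7=36-7=29
$t0=29<<2=116
$t7=116>>3=14
$t0=14+14=28
$t7=14+13=27
After step 10: $t0 = 28.

28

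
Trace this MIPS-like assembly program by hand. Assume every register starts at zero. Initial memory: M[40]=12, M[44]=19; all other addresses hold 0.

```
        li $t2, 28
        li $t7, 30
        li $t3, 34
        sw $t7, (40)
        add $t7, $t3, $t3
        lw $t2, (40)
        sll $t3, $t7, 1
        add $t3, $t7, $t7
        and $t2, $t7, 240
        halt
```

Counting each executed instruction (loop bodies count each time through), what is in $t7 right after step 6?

$t2=28
$t7=30
$t3=34
sw $t7, (40) → M[40]=30
$t7=34+34=68
$t2=M[40]=30
After step 6: $t7 = 68.

68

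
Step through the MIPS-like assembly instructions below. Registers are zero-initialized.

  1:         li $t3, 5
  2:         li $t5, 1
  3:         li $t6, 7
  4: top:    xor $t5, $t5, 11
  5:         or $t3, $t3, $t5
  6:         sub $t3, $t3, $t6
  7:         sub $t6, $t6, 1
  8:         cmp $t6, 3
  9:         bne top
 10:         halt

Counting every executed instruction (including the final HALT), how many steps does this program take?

li $t3, 5 → $t3=5
li $t5, 1 → $t5=1
li $t6, 7 → $t6=7
xor $t5, $t5, 11 → $t5=1^11=10
or $t3, $t3, $t5 → $t3=5|10=15
sub $t3, $t3, $t6 → $t3=15-7=8
sub $t6, $t6, 1 → $t6=7-1=6
cmp $t6, 3  (cmp 6,3)
bne top: taken
xor $t5, $t5, 11 → $t5=10^11=1
or $t3, $t3, $t5 → $t3=8|1=9
sub $t3, $t3, $t6 → $t3=9-6=3
sub $t6, $t6, 1 → $t6=6-1=5
cmp $t6, 3  (cmp 5,3)
bne top: taken
xor $t5, $t5, 11 → $t5=1^11=10
or $t3, $t3, $t5 → $t3=3|10=11
sub $t3, $t3, $t6 → $t3=11-5=6
sub $t6, $t6, 1 → $t6=5-1=4
cmp $t6, 3  (cmp 4,3)
bne top: taken
xor $t5, $t5, 11 → $t5=10^11=1
or $t3, $t3, $t5 → $t3=6|1=7
sub $t3, $t3, $t6 → $t3=7-4=3
sub $t6, $t6, 1 → $t6=4-1=3
cmp $t6, 3  (cmp 3,3)
bne top: not taken
halt.
Total executed instructions: 28.

28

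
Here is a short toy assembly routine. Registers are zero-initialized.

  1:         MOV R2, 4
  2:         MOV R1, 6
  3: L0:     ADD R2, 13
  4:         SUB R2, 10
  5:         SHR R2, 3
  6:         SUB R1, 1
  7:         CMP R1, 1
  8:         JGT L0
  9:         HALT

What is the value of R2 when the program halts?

0

MOV R2, 4 → R2=4
MOV R1, 6 → R1=6
ADD R2, 13 → R2=4+13=17
SUB R2, 10 → R2=17-10=7
SHR R2, 3 → R2=7>>3=0
SUB R1, 1 → R1=6-1=5
CMP R1, 1  (cmp 5,1)
JGT L0: taken
ADD R2, 13 → R2=0+13=13
SUB R2, 10 → R2=13-10=3
SHR R2, 3 → R2=3>>3=0
SUB R1, 1 → R1=5-1=4
CMP R1, 1  (cmp 4,1)
JGT L0: taken
ADD R2, 13 → R2=0+13=13
SUB R2, 10 → R2=13-10=3
SHR R2, 3 → R2=3>>3=0
SUB R1, 1 → R1=4-1=3
CMP R1, 1  (cmp 3,1)
JGT L0: taken
ADD R2, 13 → R2=0+13=13
SUB R2, 10 → R2=13-10=3
SHR R2, 3 → R2=3>>3=0
SUB R1, 1 → R1=3-1=2
CMP R1, 1  (cmp 2,1)
JGT L0: taken
ADD R2, 13 → R2=0+13=13
SUB R2, 10 → R2=13-10=3
SHR R2, 3 → R2=3>>3=0
SUB R1, 1 → R1=2-1=1
CMP R1, 1  (cmp 1,1)
JGT L0: not taken
halt.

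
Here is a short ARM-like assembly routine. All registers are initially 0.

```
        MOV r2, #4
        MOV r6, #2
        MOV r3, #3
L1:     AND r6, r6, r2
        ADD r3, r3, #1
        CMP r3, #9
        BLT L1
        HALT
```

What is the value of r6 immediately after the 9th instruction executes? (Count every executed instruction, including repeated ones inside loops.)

0

after MOV r2, #4: r2=4
after MOV r6, #2: r6=2
after MOV r3, #3: r3=3
after AND r6, r6, r2: r6=2&4=0
after ADD r3, r3, #1: r3=3+1=4
CMP r3, #9  (cmp 4,9)
BLT L1: taken
after AND r6, r6, r2: r6=0&4=0
after ADD r3, r3, #1: r3=4+1=5
After step 9: r6 = 0.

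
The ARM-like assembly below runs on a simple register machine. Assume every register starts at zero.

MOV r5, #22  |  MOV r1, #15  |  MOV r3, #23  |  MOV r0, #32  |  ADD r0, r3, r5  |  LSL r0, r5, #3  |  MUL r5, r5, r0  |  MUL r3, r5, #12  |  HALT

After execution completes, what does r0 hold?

after MOV r5, #22: r5=22
after MOV r1, #15: r1=15
after MOV r3, #23: r3=23
after MOV r0, #32: r0=32
after ADD r0, r3, r5: r0=23+22=45
after LSL r0, r5, #3: r0=22<<3=176
after MUL r5, r5, r0: r5=22*176=3872
after MUL r3, r5, #12: r3=3872*12=46464
halt.

176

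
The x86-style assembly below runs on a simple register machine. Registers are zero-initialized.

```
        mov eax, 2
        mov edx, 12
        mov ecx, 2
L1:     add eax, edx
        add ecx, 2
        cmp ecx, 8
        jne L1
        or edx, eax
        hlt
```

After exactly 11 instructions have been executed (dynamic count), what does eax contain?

after mov eax, 2: eax=2
after mov edx, 12: edx=12
after mov ecx, 2: ecx=2
after add eax, edx: eax=2+12=14
after add ecx, 2: ecx=2+2=4
cmp ecx, 8  (cmp 4,8)
jne L1: taken
after add eax, edx: eax=14+12=26
after add ecx, 2: ecx=4+2=6
cmp ecx, 8  (cmp 6,8)
jne L1: taken
After step 11: eax = 26.

26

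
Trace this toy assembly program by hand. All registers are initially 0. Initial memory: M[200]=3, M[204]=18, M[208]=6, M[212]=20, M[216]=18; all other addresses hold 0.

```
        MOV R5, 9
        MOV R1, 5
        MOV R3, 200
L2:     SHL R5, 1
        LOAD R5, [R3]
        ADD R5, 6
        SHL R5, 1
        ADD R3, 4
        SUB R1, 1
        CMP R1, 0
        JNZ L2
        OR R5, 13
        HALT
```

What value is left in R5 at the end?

61

R5=9
R1=5
R3=200
R5=9<<1=18
R5=M[200]=3
R5=3+6=9
R5=9<<1=18
R3=200+4=204
R1=5-1=4
CMP R1, 0  (cmp 4,0)
JNZ L2: taken
R5=18<<1=36
R5=M[204]=18
R5=18+6=24
R5=24<<1=48
R3=204+4=208
R1=4-1=3
CMP R1, 0  (cmp 3,0)
JNZ L2: taken
R5=48<<1=96
R5=M[208]=6
R5=6+6=12
R5=12<<1=24
R3=208+4=212
R1=3-1=2
CMP R1, 0  (cmp 2,0)
JNZ L2: taken
R5=24<<1=48
R5=M[212]=20
R5=20+6=26
R5=26<<1=52
R3=212+4=216
R1=2-1=1
CMP R1, 0  (cmp 1,0)
JNZ L2: taken
R5=52<<1=104
R5=M[216]=18
R5=18+6=24
R5=24<<1=48
R3=216+4=220
R1=1-1=0
CMP R1, 0  (cmp 0,0)
JNZ L2: not taken
R5=48|13=61
halt.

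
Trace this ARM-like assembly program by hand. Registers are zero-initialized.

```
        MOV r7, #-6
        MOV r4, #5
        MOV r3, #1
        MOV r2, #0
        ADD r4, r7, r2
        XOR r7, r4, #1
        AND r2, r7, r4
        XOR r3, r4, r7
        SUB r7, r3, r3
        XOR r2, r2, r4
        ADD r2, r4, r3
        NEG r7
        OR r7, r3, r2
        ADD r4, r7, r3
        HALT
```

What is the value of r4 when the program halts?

-4

after MOV r7, #-6: r7=-6
after MOV r4, #5: r4=5
after MOV r3, #1: r3=1
after MOV r2, #0: r2=0
after ADD r4, r7, r2: r4=(-6)+0=-6
after XOR r7, r4, #1: r7=(-6)^1=-5
after AND r2, r7, r4: r2=(-5)&(-6)=-6
after XOR r3, r4, r7: r3=(-6)^(-5)=1
after SUB r7, r3, r3: r7=1-1=0
after XOR r2, r2, r4: r2=(-6)^(-6)=0
after ADD r2, r4, r3: r2=(-6)+1=-5
after NEG r7: r7=-(0)=0
after OR r7, r3, r2: r7=1|(-5)=-5
after ADD r4, r7, r3: r4=(-5)+1=-4
halt.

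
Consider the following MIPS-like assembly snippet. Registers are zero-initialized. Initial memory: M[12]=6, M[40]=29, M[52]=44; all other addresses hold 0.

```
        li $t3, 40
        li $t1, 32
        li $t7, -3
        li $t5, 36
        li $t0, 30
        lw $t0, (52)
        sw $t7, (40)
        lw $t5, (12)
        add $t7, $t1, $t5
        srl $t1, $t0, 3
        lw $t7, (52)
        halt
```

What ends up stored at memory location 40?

-3

$t3=40
$t1=32
$t7=-3
$t5=36
$t0=30
$t0=M[52]=44
sw $t7, (40) → M[40]=-3
$t5=M[12]=6
$t7=32+6=38
$t1=44>>3=5
$t7=M[52]=44
halt.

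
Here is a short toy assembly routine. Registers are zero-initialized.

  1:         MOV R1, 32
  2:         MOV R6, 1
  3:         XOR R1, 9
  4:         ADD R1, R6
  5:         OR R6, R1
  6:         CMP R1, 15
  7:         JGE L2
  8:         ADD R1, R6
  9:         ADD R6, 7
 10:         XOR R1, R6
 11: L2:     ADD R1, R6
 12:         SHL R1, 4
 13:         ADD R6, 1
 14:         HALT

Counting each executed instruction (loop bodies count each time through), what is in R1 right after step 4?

after MOV R1, 32: R1=32
after MOV R6, 1: R6=1
after XOR R1, 9: R1=32^9=41
after ADD R1, R6: R1=41+1=42
After step 4: R1 = 42.

42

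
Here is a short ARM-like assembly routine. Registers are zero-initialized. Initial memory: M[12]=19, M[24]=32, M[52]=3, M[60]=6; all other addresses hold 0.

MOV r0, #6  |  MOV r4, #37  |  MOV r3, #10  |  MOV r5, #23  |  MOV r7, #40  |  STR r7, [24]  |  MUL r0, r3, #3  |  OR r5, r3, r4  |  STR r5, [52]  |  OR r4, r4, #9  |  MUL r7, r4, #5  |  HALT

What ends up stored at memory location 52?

after MOV r0, #6: r0=6
after MOV r4, #37: r4=37
after MOV r3, #10: r3=10
after MOV r5, #23: r5=23
after MOV r7, #40: r7=40
STR r7, [24] → M[24]=40
after MUL r0, r3, #3: r0=10*3=30
after OR r5, r3, r4: r5=10|37=47
STR r5, [52] → M[52]=47
after OR r4, r4, #9: r4=37|9=45
after MUL r7, r4, #5: r7=45*5=225
halt.

47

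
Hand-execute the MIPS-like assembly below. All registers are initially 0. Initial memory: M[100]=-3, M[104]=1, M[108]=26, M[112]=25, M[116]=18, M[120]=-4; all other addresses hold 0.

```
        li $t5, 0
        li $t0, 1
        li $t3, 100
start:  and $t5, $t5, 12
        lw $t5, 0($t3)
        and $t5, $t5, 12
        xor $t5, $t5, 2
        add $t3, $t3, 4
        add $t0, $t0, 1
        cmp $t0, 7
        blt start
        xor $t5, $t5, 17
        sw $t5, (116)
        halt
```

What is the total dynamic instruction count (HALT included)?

54

li $t5, 0 → $t5=0
li $t0, 1 → $t0=1
li $t3, 100 → $t3=100
and $t5, $t5, 12 → $t5=0&12=0
lw $t5, 0($t3) → $t5=M[100]=-3
and $t5, $t5, 12 → $t5=(-3)&12=12
xor $t5, $t5, 2 → $t5=12^2=14
add $t3, $t3, 4 → $t3=100+4=104
add $t0, $t0, 1 → $t0=1+1=2
cmp $t0, 7  (cmp 2,7)
blt start: taken
and $t5, $t5, 12 → $t5=14&12=12
lw $t5, 0($t3) → $t5=M[104]=1
and $t5, $t5, 12 → $t5=1&12=0
xor $t5, $t5, 2 → $t5=0^2=2
add $t3, $t3, 4 → $t3=104+4=108
add $t0, $t0, 1 → $t0=2+1=3
cmp $t0, 7  (cmp 3,7)
blt start: taken
and $t5, $t5, 12 → $t5=2&12=0
lw $t5, 0($t3) → $t5=M[108]=26
and $t5, $t5, 12 → $t5=26&12=8
xor $t5, $t5, 2 → $t5=8^2=10
add $t3, $t3, 4 → $t3=108+4=112
add $t0, $t0, 1 → $t0=3+1=4
cmp $t0, 7  (cmp 4,7)
blt start: taken
and $t5, $t5, 12 → $t5=10&12=8
lw $t5, 0($t3) → $t5=M[112]=25
and $t5, $t5, 12 → $t5=25&12=8
xor $t5, $t5, 2 → $t5=8^2=10
add $t3, $t3, 4 → $t3=112+4=116
add $t0, $t0, 1 → $t0=4+1=5
cmp $t0, 7  (cmp 5,7)
blt start: taken
and $t5, $t5, 12 → $t5=10&12=8
lw $t5, 0($t3) → $t5=M[116]=18
and $t5, $t5, 12 → $t5=18&12=0
xor $t5, $t5, 2 → $t5=0^2=2
add $t3, $t3, 4 → $t3=116+4=120
add $t0, $t0, 1 → $t0=5+1=6
cmp $t0, 7  (cmp 6,7)
blt start: taken
and $t5, $t5, 12 → $t5=2&12=0
lw $t5, 0($t3) → $t5=M[120]=-4
and $t5, $t5, 12 → $t5=(-4)&12=12
xor $t5, $t5, 2 → $t5=12^2=14
add $t3, $t3, 4 → $t3=120+4=124
add $t0, $t0, 1 → $t0=6+1=7
cmp $t0, 7  (cmp 7,7)
blt start: not taken
xor $t5, $t5, 17 → $t5=14^17=31
sw $t5, (116) → M[116]=31
halt.
Total executed instructions: 54.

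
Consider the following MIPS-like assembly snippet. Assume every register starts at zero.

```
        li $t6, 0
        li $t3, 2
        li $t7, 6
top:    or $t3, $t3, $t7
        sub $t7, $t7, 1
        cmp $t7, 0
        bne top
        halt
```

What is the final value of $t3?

after li $t6, 0: $t6=0
after li $t3, 2: $t3=2
after li $t7, 6: $t7=6
after or $t3, $t3, $t7: $t3=2|6=6
after sub $t7, $t7, 1: $t7=6-1=5
cmp $t7, 0  (cmp 5,0)
bne top: taken
after or $t3, $t3, $t7: $t3=6|5=7
after sub $t7, $t7, 1: $t7=5-1=4
cmp $t7, 0  (cmp 4,0)
bne top: taken
after or $t3, $t3, $t7: $t3=7|4=7
after sub $t7, $t7, 1: $t7=4-1=3
cmp $t7, 0  (cmp 3,0)
bne top: taken
after or $t3, $t3, $t7: $t3=7|3=7
after sub $t7, $t7, 1: $t7=3-1=2
cmp $t7, 0  (cmp 2,0)
bne top: taken
after or $t3, $t3, $t7: $t3=7|2=7
after sub $t7, $t7, 1: $t7=2-1=1
cmp $t7, 0  (cmp 1,0)
bne top: taken
after or $t3, $t3, $t7: $t3=7|1=7
after sub $t7, $t7, 1: $t7=1-1=0
cmp $t7, 0  (cmp 0,0)
bne top: not taken
halt.

7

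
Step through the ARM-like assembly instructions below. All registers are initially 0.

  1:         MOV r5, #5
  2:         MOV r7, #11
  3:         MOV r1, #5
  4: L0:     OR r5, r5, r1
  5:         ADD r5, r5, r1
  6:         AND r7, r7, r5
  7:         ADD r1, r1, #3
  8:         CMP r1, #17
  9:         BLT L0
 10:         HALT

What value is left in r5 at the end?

60

after MOV r5, #5: r5=5
after MOV r7, #11: r7=11
after MOV r1, #5: r1=5
after OR r5, r5, r1: r5=5|5=5
after ADD r5, r5, r1: r5=5+5=10
after AND r7, r7, r5: r7=11&10=10
after ADD r1, r1, #3: r1=5+3=8
CMP r1, #17  (cmp 8,17)
BLT L0: taken
after OR r5, r5, r1: r5=10|8=10
after ADD r5, r5, r1: r5=10+8=18
after AND r7, r7, r5: r7=10&18=2
after ADD r1, r1, #3: r1=8+3=11
CMP r1, #17  (cmp 11,17)
BLT L0: taken
after OR r5, r5, r1: r5=18|11=27
after ADD r5, r5, r1: r5=27+11=38
after AND r7, r7, r5: r7=2&38=2
after ADD r1, r1, #3: r1=11+3=14
CMP r1, #17  (cmp 14,17)
BLT L0: taken
after OR r5, r5, r1: r5=38|14=46
after ADD r5, r5, r1: r5=46+14=60
after AND r7, r7, r5: r7=2&60=0
after ADD r1, r1, #3: r1=14+3=17
CMP r1, #17  (cmp 17,17)
BLT L0: not taken
halt.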